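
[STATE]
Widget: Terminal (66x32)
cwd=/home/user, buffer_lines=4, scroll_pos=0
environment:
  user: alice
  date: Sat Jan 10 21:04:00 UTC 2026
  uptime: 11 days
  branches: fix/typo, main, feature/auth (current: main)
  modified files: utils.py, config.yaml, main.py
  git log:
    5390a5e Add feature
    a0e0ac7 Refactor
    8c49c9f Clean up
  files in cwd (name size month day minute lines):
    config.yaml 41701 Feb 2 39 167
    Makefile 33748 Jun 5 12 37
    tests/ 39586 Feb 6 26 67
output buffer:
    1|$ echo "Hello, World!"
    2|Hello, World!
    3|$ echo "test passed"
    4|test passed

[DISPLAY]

$ echo "Hello, World!"                                            
Hello, World!                                                     
$ echo "test passed"                                              
test passed                                                       
$ █                                                               
                                                                  
                                                                  
                                                                  
                                                                  
                                                                  
                                                                  
                                                                  
                                                                  
                                                                  
                                                                  
                                                                  
                                                                  
                                                                  
                                                                  
                                                                  
                                                                  
                                                                  
                                                                  
                                                                  
                                                                  
                                                                  
                                                                  
                                                                  
                                                                  
                                                                  
                                                                  
                                                                  


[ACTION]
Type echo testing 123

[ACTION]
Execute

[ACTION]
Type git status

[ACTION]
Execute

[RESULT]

$ echo "Hello, World!"                                            
Hello, World!                                                     
$ echo "test passed"                                              
test passed                                                       
$ echo testing 123                                                
testing 123                                                       
$ git status                                                      
On branch main                                                    
Changes not staged for commit:                                    
                                                                  
        modified:   utils.py                                      
        modified:   config.yaml                                   
        modified:   main.py                                       
$ █                                                               
                                                                  
                                                                  
                                                                  
                                                                  
                                                                  
                                                                  
                                                                  
                                                                  
                                                                  
                                                                  
                                                                  
                                                                  
                                                                  
                                                                  
                                                                  
                                                                  
                                                                  
                                                                  


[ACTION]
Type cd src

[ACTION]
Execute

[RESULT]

$ echo "Hello, World!"                                            
Hello, World!                                                     
$ echo "test passed"                                              
test passed                                                       
$ echo testing 123                                                
testing 123                                                       
$ git status                                                      
On branch main                                                    
Changes not staged for commit:                                    
                                                                  
        modified:   utils.py                                      
        modified:   config.yaml                                   
        modified:   main.py                                       
$ cd src                                                          
                                                                  
$ █                                                               
                                                                  
                                                                  
                                                                  
                                                                  
                                                                  
                                                                  
                                                                  
                                                                  
                                                                  
                                                                  
                                                                  
                                                                  
                                                                  
                                                                  
                                                                  
                                                                  


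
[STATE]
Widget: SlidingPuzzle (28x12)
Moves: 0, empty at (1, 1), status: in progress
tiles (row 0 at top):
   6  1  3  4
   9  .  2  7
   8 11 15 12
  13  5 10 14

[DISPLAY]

┌────┬────┬────┬────┐       
│  6 │  1 │  3 │  4 │       
├────┼────┼────┼────┤       
│  9 │    │  2 │  7 │       
├────┼────┼────┼────┤       
│  8 │ 11 │ 15 │ 12 │       
├────┼────┼────┼────┤       
│ 13 │  5 │ 10 │ 14 │       
└────┴────┴────┴────┘       
Moves: 0                    
                            
                            


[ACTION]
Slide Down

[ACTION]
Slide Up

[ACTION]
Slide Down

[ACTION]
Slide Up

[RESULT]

┌────┬────┬────┬────┐       
│  6 │  1 │  3 │  4 │       
├────┼────┼────┼────┤       
│  9 │    │  2 │  7 │       
├────┼────┼────┼────┤       
│  8 │ 11 │ 15 │ 12 │       
├────┼────┼────┼────┤       
│ 13 │  5 │ 10 │ 14 │       
└────┴────┴────┴────┘       
Moves: 4                    
                            
                            


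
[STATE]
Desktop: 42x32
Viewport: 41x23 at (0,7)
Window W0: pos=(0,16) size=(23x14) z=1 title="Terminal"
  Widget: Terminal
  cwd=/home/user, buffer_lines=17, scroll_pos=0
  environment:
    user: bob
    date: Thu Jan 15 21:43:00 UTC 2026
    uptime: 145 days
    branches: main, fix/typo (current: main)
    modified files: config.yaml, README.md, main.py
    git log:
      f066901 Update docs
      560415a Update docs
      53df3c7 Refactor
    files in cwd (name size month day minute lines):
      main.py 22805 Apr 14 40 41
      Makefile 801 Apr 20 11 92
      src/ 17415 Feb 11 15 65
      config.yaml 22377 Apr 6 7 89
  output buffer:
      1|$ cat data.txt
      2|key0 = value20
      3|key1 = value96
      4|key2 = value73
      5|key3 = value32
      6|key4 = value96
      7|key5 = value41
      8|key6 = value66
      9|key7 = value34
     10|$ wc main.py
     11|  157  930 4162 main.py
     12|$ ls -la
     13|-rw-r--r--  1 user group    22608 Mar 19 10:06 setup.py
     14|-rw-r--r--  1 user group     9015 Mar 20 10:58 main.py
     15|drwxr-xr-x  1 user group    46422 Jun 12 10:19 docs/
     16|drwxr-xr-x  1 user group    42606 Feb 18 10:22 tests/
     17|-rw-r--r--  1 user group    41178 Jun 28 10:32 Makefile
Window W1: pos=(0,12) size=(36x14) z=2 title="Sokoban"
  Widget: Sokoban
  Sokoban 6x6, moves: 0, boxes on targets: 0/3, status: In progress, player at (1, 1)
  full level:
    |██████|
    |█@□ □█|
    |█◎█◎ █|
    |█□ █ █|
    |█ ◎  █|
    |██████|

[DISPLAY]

                                         
                                         
                                         
                                         
                                         
┏━━━━━━━━━━━━━━━━━━━━━━━━━━━━━━━━━━┓     
┃ Sokoban                          ┃     
┠──────────────────────────────────┨     
┃██████                            ┃     
┃█@□ □█                            ┃     
┃█◎█◎ █                            ┃     
┃█□ █ █                            ┃     
┃█ ◎  █                            ┃     
┃██████                            ┃     
┃Moves: 0  0/3                     ┃     
┃                                  ┃     
┃                                  ┃     
┃                                  ┃     
┗━━━━━━━━━━━━━━━━━━━━━━━━━━━━━━━━━━┛     
┃key6 = value66       ┃                  
┃key7 = value34       ┃                  
┃$ wc main.py         ┃                  
┗━━━━━━━━━━━━━━━━━━━━━┛                  


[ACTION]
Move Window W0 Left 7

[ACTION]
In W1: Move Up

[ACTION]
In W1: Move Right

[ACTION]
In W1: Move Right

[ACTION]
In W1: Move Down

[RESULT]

                                         
                                         
                                         
                                         
                                         
┏━━━━━━━━━━━━━━━━━━━━━━━━━━━━━━━━━━┓     
┃ Sokoban                          ┃     
┠──────────────────────────────────┨     
┃██████                            ┃     
┃█ @□□█                            ┃     
┃█◎█◎ █                            ┃     
┃█□ █ █                            ┃     
┃█ ◎  █                            ┃     
┃██████                            ┃     
┃Moves: 1  0/3                     ┃     
┃                                  ┃     
┃                                  ┃     
┃                                  ┃     
┗━━━━━━━━━━━━━━━━━━━━━━━━━━━━━━━━━━┛     
┃key6 = value66       ┃                  
┃key7 = value34       ┃                  
┃$ wc main.py         ┃                  
┗━━━━━━━━━━━━━━━━━━━━━┛                  


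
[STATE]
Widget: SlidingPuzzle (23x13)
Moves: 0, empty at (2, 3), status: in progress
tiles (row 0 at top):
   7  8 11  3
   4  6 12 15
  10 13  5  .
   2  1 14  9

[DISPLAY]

┌────┬────┬────┬────┐  
│  7 │  8 │ 11 │  3 │  
├────┼────┼────┼────┤  
│  4 │  6 │ 12 │ 15 │  
├────┼────┼────┼────┤  
│ 10 │ 13 │  5 │    │  
├────┼────┼────┼────┤  
│  2 │  1 │ 14 │  9 │  
└────┴────┴────┴────┘  
Moves: 0               
                       
                       
                       


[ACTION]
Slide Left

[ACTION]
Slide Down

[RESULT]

┌────┬────┬────┬────┐  
│  7 │  8 │ 11 │  3 │  
├────┼────┼────┼────┤  
│  4 │  6 │ 12 │    │  
├────┼────┼────┼────┤  
│ 10 │ 13 │  5 │ 15 │  
├────┼────┼────┼────┤  
│  2 │  1 │ 14 │  9 │  
└────┴────┴────┴────┘  
Moves: 1               
                       
                       
                       


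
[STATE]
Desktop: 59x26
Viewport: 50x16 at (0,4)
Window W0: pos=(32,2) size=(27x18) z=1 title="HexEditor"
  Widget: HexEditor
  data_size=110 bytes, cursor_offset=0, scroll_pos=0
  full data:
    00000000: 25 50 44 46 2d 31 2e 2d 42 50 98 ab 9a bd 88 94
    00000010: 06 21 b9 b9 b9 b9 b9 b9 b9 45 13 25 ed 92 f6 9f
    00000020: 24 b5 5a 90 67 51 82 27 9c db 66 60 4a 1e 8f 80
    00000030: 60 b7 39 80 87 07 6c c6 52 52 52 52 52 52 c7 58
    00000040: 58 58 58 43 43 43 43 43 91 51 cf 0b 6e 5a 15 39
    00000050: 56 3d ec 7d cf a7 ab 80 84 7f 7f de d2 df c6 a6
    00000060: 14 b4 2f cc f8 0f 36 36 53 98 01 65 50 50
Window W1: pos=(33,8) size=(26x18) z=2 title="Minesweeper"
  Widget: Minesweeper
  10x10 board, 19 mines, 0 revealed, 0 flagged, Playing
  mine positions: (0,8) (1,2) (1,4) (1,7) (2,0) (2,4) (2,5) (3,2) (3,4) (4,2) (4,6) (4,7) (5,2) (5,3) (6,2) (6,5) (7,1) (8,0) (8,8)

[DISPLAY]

                                ┠─────────────────
                                ┃00000000  25 50 4
                                ┃00000010  06 21 b
                                ┃00000020  24 b5 5
                                ┃┏━━━━━━━━━━━━━━━━
                                ┃┃ Minesweeper    
                                ┃┠────────────────
                                ┃┃■■■■■■■■■■      
                                ┃┃■■■■■■■■■■      
                                ┃┃■■■■■■■■■■      
                                ┃┃■■■■■■■■■■      
                                ┃┃■■■■■■■■■■      
                                ┃┃■■■■■■■■■■      
                                ┃┃■■■■■■■■■■      
                                ┃┃■■■■■■■■■■      
                                ┗┃■■■■■■■■■■      


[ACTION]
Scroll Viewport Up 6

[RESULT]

                                                  
                                                  
                                ┏━━━━━━━━━━━━━━━━━
                                ┃ HexEditor       
                                ┠─────────────────
                                ┃00000000  25 50 4
                                ┃00000010  06 21 b
                                ┃00000020  24 b5 5
                                ┃┏━━━━━━━━━━━━━━━━
                                ┃┃ Minesweeper    
                                ┃┠────────────────
                                ┃┃■■■■■■■■■■      
                                ┃┃■■■■■■■■■■      
                                ┃┃■■■■■■■■■■      
                                ┃┃■■■■■■■■■■      
                                ┃┃■■■■■■■■■■      


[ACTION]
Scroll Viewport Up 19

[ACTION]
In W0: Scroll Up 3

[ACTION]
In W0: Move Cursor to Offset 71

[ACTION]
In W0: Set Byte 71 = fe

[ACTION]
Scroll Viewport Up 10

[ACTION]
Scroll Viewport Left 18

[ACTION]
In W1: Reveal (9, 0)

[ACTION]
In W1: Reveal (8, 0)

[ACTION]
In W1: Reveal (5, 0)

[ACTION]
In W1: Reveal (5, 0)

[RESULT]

                                                  
                                                  
                                ┏━━━━━━━━━━━━━━━━━
                                ┃ HexEditor       
                                ┠─────────────────
                                ┃00000000  25 50 4
                                ┃00000010  06 21 b
                                ┃00000020  24 b5 5
                                ┃┏━━━━━━━━━━━━━━━━
                                ┃┃ Minesweeper    
                                ┃┠────────────────
                                ┃┃■■■■■■■■✹■      
                                ┃┃■■✹■✹■■✹■■      
                                ┃┃✹■■■✹✹■■■■      
                                ┃┃■■✹■✹■■■■■      
                                ┃┃■■✹■■■✹✹■■      


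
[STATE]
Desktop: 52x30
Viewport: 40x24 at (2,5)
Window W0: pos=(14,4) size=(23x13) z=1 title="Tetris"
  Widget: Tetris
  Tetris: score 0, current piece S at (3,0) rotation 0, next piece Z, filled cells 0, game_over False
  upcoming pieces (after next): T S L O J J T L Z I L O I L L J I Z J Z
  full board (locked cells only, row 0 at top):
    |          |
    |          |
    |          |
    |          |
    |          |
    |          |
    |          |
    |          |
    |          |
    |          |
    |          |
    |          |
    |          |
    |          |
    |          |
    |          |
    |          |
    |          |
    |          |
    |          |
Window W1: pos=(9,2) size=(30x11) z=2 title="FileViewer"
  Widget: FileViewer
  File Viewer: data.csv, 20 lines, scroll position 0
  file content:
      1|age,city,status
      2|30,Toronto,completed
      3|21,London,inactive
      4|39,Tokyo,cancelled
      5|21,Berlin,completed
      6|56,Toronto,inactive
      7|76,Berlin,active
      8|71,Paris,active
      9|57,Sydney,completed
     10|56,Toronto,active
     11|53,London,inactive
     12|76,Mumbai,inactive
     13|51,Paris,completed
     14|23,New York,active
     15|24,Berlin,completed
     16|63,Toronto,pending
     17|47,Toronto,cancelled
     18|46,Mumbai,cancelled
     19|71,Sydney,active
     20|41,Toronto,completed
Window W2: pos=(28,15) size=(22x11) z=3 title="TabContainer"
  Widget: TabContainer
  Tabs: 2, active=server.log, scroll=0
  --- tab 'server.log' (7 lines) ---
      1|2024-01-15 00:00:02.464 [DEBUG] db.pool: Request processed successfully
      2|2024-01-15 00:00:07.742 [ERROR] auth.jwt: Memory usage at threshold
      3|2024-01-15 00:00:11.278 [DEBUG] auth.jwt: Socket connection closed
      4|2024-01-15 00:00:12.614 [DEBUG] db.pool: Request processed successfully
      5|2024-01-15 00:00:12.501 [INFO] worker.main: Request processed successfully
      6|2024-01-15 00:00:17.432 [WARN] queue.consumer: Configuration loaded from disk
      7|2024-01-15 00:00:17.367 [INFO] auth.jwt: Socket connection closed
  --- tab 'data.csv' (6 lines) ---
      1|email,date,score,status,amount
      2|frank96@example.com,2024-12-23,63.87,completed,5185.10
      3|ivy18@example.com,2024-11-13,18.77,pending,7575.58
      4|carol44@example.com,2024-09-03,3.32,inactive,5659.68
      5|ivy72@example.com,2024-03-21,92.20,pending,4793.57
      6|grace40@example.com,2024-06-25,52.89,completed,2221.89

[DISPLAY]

       ┃age,city,status            ▲┃   
       ┃30,Toronto,completed       █┃   
       ┃21,London,inactive         ░┃   
       ┃39,Tokyo,cancelled         ░┃   
       ┃21,Berlin,completed        ░┃   
       ┃56,Toronto,inactive        ░┃   
       ┃76,Berlin,active           ▼┃   
       ┗━━━━━━━━━━━━━━━━━━━━━━━━━━━━┛   
            ┃          │Score:    ┃     
            ┃          │0         ┃     
            ┃          │  ┏━━━━━━━━━━━━━
            ┗━━━━━━━━━━━━━┃ TabContainer
                          ┠─────────────
                          ┃[server.log]│
                          ┃─────────────
                          ┃2024-01-15 00
                          ┃2024-01-15 00
                          ┃2024-01-15 00
                          ┃2024-01-15 00
                          ┃2024-01-15 00
                          ┗━━━━━━━━━━━━━
                                        
                                        
                                        


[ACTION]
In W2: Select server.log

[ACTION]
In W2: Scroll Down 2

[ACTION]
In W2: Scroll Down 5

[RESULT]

       ┃age,city,status            ▲┃   
       ┃30,Toronto,completed       █┃   
       ┃21,London,inactive         ░┃   
       ┃39,Tokyo,cancelled         ░┃   
       ┃21,Berlin,completed        ░┃   
       ┃56,Toronto,inactive        ░┃   
       ┃76,Berlin,active           ▼┃   
       ┗━━━━━━━━━━━━━━━━━━━━━━━━━━━━┛   
            ┃          │Score:    ┃     
            ┃          │0         ┃     
            ┃          │  ┏━━━━━━━━━━━━━
            ┗━━━━━━━━━━━━━┃ TabContainer
                          ┠─────────────
                          ┃[server.log]│
                          ┃─────────────
                          ┃2024-01-15 00
                          ┃             
                          ┃             
                          ┃             
                          ┃             
                          ┗━━━━━━━━━━━━━
                                        
                                        
                                        


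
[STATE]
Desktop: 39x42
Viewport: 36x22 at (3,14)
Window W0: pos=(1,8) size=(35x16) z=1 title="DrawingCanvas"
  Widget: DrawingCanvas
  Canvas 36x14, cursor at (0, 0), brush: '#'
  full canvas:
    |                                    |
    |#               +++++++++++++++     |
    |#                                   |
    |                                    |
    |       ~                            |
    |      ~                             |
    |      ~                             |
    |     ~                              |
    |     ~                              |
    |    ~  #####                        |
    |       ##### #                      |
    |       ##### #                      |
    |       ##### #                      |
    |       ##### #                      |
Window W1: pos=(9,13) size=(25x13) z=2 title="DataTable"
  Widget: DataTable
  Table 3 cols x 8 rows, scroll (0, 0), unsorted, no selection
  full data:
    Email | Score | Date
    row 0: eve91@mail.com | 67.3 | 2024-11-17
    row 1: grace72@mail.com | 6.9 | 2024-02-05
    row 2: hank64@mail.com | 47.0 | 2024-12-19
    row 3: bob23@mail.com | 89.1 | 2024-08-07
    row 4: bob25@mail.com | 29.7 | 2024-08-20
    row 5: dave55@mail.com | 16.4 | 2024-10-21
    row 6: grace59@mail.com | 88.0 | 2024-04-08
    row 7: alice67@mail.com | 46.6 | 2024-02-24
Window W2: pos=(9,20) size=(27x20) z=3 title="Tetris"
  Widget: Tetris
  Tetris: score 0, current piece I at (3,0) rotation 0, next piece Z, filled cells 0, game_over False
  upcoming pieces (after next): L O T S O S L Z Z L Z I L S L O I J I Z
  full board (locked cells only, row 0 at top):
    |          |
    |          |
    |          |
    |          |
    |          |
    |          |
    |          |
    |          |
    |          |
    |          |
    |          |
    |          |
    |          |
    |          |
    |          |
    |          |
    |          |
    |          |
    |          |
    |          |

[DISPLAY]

      ┃ DataTable             ┃ ┃   
      ┠───────────────────────┨ ┃   
     ~┃Email           │Score│┃ ┃   
     ~┃────────────────┼─────┼┃ ┃   
    ~ ┃eve91@mail.com  │67.3 │┃ ┃   
    ~ ┃grace72@mail.com│6.9  │┃ ┃   
   ~  ┏━━━━━━━━━━━━━━━━━━━━━━━━━┓   
      ┃ Tetris                  ┃   
      ┠─────────────────────────┨   
━━━━━━┃          │Next:         ┃   
      ┃          │▓▓            ┃   
      ┃          │ ▓▓           ┃   
      ┃          │              ┃   
      ┃          │              ┃   
      ┃          │              ┃   
      ┃          │Score:        ┃   
      ┃          │0             ┃   
      ┃          │              ┃   
      ┃          │              ┃   
      ┃          │              ┃   
      ┃          │              ┃   
      ┃          │              ┃   


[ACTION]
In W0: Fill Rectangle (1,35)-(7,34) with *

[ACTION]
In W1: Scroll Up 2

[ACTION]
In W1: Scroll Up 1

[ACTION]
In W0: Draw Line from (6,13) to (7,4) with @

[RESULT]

      ┃ DataTable             ┃ ┃   
      ┠───────────────────────┨ ┃   
     ~┃Email           │Score│┃ ┃   
     ~┃────────────────┼─────┼┃ ┃   
   @@@┃eve91@mail.com  │67.3 │┃ ┃   
    ~ ┃grace72@mail.com│6.9  │┃ ┃   
   ~  ┏━━━━━━━━━━━━━━━━━━━━━━━━━┓   
      ┃ Tetris                  ┃   
      ┠─────────────────────────┨   
━━━━━━┃          │Next:         ┃   
      ┃          │▓▓            ┃   
      ┃          │ ▓▓           ┃   
      ┃          │              ┃   
      ┃          │              ┃   
      ┃          │              ┃   
      ┃          │Score:        ┃   
      ┃          │0             ┃   
      ┃          │              ┃   
      ┃          │              ┃   
      ┃          │              ┃   
      ┃          │              ┃   
      ┃          │              ┃   


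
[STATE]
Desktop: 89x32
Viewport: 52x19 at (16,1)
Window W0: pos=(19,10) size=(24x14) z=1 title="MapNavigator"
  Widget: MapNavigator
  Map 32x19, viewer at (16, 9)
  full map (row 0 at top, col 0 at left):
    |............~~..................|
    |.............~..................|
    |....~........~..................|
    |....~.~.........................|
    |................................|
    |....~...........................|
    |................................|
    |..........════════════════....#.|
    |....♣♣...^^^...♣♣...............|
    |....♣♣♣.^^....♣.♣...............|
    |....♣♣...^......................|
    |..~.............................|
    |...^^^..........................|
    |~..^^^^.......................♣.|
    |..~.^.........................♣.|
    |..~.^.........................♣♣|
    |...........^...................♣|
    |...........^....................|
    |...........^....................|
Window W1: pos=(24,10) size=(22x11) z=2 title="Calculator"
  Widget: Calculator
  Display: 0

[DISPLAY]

                                                    
                                                    
                                                    
                                                    
                                                    
                                                    
                                                    
                                                    
                                                    
   ┏━━━━┏━━━━━━━━━━━━━━━━━━━━┓                      
   ┃ Map┃ Calculator         ┃                      
   ┠────┠────────────────────┨                      
   ┃....┃                   0┃                      
   ┃....┃┌───┬───┬───┬───┐   ┃                      
   ┃....┃│ 7 │ 8 │ 9 │ ÷ │   ┃                      
   ┃....┃├───┼───┼───┼───┤   ┃                      
   ┃♣...┃│ 4 │ 5 │ 6 │ × │   ┃                      
   ┃♣♣.^┃├───┼───┼───┼───┤   ┃                      
   ┃♣...┃│ 1 │ 2 │ 3 │ - │   ┃                      


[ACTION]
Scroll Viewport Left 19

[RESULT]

                                                    
                                                    
                                                    
                                                    
                                                    
                                                    
                                                    
                                                    
                                                    
                   ┏━━━━┏━━━━━━━━━━━━━━━━━━━━┓      
                   ┃ Map┃ Calculator         ┃      
                   ┠────┠────────────────────┨      
                   ┃....┃                   0┃      
                   ┃....┃┌───┬───┬───┬───┐   ┃      
                   ┃....┃│ 7 │ 8 │ 9 │ ÷ │   ┃      
                   ┃....┃├───┼───┼───┼───┤   ┃      
                   ┃♣...┃│ 4 │ 5 │ 6 │ × │   ┃      
                   ┃♣♣.^┃├───┼───┼───┼───┤   ┃      
                   ┃♣...┃│ 1 │ 2 │ 3 │ - │   ┃      


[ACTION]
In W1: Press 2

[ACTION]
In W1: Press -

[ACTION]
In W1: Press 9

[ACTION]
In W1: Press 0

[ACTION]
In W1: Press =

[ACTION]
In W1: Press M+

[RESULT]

                                                    
                                                    
                                                    
                                                    
                                                    
                                                    
                                                    
                                                    
                                                    
                   ┏━━━━┏━━━━━━━━━━━━━━━━━━━━┓      
                   ┃ Map┃ Calculator         ┃      
                   ┠────┠────────────────────┨      
                   ┃....┃                 -88┃      
                   ┃....┃┌───┬───┬───┬───┐   ┃      
                   ┃....┃│ 7 │ 8 │ 9 │ ÷ │   ┃      
                   ┃....┃├───┼───┼───┼───┤   ┃      
                   ┃♣...┃│ 4 │ 5 │ 6 │ × │   ┃      
                   ┃♣♣.^┃├───┼───┼───┼───┤   ┃      
                   ┃♣...┃│ 1 │ 2 │ 3 │ - │   ┃      


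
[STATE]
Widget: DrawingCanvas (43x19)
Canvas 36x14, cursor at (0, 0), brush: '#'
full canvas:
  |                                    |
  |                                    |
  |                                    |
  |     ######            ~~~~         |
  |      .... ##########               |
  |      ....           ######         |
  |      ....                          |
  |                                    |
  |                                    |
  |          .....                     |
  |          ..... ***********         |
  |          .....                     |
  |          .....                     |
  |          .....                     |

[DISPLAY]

+                                          
                                           
                                           
     ######            ~~~~                
      .... ##########                      
      ....           ######                
      ....                                 
                                           
                                           
          .....                            
          ..... ***********                
          .....                            
          .....                            
          .....                            
                                           
                                           
                                           
                                           
                                           


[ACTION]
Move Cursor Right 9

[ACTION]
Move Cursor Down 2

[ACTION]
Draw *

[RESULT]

                                           
                                           
         *                                 
     ######            ~~~~                
      .... ##########                      
      ....           ######                
      ....                                 
                                           
                                           
          .....                            
          ..... ***********                
          .....                            
          .....                            
          .....                            
                                           
                                           
                                           
                                           
                                           


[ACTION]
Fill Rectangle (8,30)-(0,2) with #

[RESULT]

  #############################            
  #############################            
  #############################            
  #############################            
  #############################            
  #############################            
  #############################            
  #############################            
  #############################            
          .....                            
          ..... ***********                
          .....                            
          .....                            
          .....                            
                                           
                                           
                                           
                                           
                                           


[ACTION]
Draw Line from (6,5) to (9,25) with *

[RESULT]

  #############################            
  #############################            
  #############################            
  #############################            
  #############################            
  #############################            
  ###****######################            
  #######*******###############            
  ##############******#########            
          .....       ****                 
          ..... ***********                
          .....                            
          .....                            
          .....                            
                                           
                                           
                                           
                                           
                                           


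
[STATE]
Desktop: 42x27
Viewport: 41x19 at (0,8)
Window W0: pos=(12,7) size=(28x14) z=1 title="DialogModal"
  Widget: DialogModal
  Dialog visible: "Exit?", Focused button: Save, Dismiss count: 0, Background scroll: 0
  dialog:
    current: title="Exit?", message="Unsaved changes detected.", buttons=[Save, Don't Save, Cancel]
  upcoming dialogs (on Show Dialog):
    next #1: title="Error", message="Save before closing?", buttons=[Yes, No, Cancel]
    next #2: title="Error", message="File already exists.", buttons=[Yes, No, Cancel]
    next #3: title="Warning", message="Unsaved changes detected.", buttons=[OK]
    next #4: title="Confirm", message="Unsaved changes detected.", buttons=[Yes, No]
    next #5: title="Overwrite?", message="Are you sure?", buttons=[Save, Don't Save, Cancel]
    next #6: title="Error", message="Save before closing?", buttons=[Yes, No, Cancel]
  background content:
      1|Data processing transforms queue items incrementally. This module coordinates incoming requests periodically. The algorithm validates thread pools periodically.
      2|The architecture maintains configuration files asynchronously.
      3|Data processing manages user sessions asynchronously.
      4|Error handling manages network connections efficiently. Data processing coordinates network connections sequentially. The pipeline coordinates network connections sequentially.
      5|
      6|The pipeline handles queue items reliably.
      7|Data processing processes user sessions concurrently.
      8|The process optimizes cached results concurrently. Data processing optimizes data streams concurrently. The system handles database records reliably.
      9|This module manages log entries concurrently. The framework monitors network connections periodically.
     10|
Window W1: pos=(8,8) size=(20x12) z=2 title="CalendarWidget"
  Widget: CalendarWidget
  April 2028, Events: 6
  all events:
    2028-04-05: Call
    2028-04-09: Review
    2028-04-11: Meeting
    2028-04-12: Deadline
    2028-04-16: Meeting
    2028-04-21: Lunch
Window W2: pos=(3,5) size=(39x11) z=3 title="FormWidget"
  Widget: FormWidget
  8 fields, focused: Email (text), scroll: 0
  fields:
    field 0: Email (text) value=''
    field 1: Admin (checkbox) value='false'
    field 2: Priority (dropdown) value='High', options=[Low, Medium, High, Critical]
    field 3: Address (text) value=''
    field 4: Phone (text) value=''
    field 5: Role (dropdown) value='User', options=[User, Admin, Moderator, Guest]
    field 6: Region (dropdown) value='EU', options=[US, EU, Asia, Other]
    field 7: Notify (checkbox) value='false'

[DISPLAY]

   ┃> Email:      [                     ]
   ┃  Admin:      [ ]                    
   ┃  Priority:   [High                ▼]
   ┃  Address:    [                     ]
   ┃  Phone:      [                     ]
   ┃  Role:       [User                ▼]
   ┃  Region:     [EU                  ▼]
   ┗━━━━━━━━━━━━━━━━━━━━━━━━━━━━━━━━━━━━━
        ┃17 18 19 20 21* 22┃────────┘s ┃ 
        ┃24 25 26 27 28 29 ┃imizes cach┃ 
        ┃                  ┃ages log en┃ 
        ┗━━━━━━━━━━━━━━━━━━┛           ┃ 
            ┗━━━━━━━━━━━━━━━━━━━━━━━━━━┛ 
                                         
                                         
                                         
                                         
                                         
                                         


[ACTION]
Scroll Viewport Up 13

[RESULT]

                                         
                                         
                                         
                                         
                                         
   ┏━━━━━━━━━━━━━━━━━━━━━━━━━━━━━━━━━━━━━
   ┃ FormWidget                          
   ┠─────────────────────────────────────
   ┃> Email:      [                     ]
   ┃  Admin:      [ ]                    
   ┃  Priority:   [High                ▼]
   ┃  Address:    [                     ]
   ┃  Phone:      [                     ]
   ┃  Role:       [User                ▼]
   ┃  Region:     [EU                  ▼]
   ┗━━━━━━━━━━━━━━━━━━━━━━━━━━━━━━━━━━━━━
        ┃17 18 19 20 21* 22┃────────┘s ┃ 
        ┃24 25 26 27 28 29 ┃imizes cach┃ 
        ┃                  ┃ages log en┃ 


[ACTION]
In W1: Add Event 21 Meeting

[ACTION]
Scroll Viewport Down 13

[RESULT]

   ┃> Email:      [                     ]
   ┃  Admin:      [ ]                    
   ┃  Priority:   [High                ▼]
   ┃  Address:    [                     ]
   ┃  Phone:      [                     ]
   ┃  Role:       [User                ▼]
   ┃  Region:     [EU                  ▼]
   ┗━━━━━━━━━━━━━━━━━━━━━━━━━━━━━━━━━━━━━
        ┃17 18 19 20 21* 22┃────────┘s ┃ 
        ┃24 25 26 27 28 29 ┃imizes cach┃ 
        ┃                  ┃ages log en┃ 
        ┗━━━━━━━━━━━━━━━━━━┛           ┃ 
            ┗━━━━━━━━━━━━━━━━━━━━━━━━━━┛ 
                                         
                                         
                                         
                                         
                                         
                                         
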